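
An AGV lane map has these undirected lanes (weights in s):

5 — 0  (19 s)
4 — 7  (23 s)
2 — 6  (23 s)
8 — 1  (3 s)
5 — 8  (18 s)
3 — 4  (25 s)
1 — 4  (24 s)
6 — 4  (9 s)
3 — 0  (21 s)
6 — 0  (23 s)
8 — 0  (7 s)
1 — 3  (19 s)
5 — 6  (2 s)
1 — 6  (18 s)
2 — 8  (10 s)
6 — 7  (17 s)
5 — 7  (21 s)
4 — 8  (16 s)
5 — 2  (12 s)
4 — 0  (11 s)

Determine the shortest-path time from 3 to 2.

32 s

Shortest distances from 3:
3: 0
1: 19  (via 3)
0: 21  (via 3)
8: 22  (via 1)
4: 25  (via 3)
2: 32  (via 8)
Shortest route: 3–1–8–2 = 32 s.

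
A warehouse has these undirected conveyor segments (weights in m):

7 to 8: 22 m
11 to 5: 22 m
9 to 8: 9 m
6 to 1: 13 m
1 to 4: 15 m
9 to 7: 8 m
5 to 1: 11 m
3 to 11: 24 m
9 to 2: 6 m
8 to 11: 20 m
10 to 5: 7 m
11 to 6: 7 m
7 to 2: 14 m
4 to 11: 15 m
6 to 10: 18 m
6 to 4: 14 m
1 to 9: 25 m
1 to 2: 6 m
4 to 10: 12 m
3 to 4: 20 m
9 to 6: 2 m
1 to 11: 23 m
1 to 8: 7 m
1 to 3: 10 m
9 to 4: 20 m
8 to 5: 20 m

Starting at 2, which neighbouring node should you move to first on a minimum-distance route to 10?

1

Candidate routes:
2 - 1 - 5 - 10: 6+11+7 = 24
2 - 9 - 6 - 4 - 10: 6+2+14+12 = 34
2 - 1 - 4 - 10: 6+15+12 = 33
2 - 9 - 6 - 10: 6+2+18 = 26
The minimum is 24 m via 2 - 1 - 5 - 10.
So from 2 the first move is to 1.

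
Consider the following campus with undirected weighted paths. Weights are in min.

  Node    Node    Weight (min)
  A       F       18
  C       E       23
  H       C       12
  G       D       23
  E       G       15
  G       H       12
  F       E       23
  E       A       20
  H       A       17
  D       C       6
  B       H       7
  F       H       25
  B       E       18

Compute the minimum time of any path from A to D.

35 min

Compare a few routes:
A–H–C–D: 17+12+6 = 35
A–H–G–D: 17+12+23 = 52
A–E–C–D: 20+23+6 = 49
The minimum is 35 min via A–H–C–D.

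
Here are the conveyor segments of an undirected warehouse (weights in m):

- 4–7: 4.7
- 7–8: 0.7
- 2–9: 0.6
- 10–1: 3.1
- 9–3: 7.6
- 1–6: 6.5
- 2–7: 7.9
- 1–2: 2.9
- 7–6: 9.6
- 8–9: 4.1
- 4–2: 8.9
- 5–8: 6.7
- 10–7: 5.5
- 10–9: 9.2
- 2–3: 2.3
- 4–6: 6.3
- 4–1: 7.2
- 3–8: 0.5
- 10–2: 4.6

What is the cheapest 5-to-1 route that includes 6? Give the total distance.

Best 5 to 6: 5–8–7–6 costing 17
Best 6 to 1: 6–1 costing 6.5
Total via 6: 17 + 6.5 = 23.5 m.

23.5 m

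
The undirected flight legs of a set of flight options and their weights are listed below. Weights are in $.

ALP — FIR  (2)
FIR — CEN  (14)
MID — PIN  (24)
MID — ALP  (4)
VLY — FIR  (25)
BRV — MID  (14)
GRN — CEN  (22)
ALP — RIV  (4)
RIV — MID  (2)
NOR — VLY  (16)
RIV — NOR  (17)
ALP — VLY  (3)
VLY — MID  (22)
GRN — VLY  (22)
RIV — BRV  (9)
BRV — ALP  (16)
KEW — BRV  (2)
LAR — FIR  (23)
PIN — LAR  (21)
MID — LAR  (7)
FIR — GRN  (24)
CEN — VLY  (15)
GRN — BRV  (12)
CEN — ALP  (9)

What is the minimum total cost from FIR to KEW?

Shortest distances from FIR:
FIR: 0
ALP: 2  (via FIR)
VLY: 5  (via ALP)
MID: 6  (via ALP)
RIV: 6  (via ALP)
CEN: 11  (via ALP)
LAR: 13  (via MID)
BRV: 15  (via RIV)
KEW: 17  (via BRV)
Shortest route: FIR → ALP → RIV → BRV → KEW = $17.

$17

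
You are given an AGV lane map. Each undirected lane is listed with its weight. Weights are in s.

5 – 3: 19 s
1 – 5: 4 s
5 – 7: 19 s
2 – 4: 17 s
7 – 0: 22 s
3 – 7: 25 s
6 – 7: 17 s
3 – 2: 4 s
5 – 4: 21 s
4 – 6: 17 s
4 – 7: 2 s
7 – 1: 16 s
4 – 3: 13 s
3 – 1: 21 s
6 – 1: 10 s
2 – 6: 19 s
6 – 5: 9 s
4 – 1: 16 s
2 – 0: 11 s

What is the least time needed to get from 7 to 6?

17 s

Candidate routes:
7 → 6: 17 = 17
7 → 4 → 6: 2+17 = 19
Cheapest is 7 → 6 at 17 s.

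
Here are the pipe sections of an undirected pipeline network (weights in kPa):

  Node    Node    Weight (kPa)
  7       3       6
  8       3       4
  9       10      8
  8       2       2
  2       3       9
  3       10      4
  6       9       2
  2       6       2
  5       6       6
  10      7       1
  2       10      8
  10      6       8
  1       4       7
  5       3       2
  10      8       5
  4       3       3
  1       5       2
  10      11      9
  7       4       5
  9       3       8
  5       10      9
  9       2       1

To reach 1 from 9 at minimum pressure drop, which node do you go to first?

6

Compare a few routes:
9–2–8–3–5–1: 1+2+4+2+2 = 11
9–6–5–1: 2+6+2 = 10
Cheapest is 9–6–5–1 at 10 kPa.
So from 9 the first move is to 6.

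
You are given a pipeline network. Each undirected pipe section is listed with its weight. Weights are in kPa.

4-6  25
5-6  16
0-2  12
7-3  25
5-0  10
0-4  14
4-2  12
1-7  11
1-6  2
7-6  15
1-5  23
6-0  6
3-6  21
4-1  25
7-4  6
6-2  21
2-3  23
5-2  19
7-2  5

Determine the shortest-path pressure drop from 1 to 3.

Settle nodes by increasing distance from 1:
1: 0
6: 2  (via 1)
0: 8  (via 6)
7: 11  (via 1)
2: 16  (via 7)
4: 17  (via 7)
5: 18  (via 6)
3: 23  (via 6)
Shortest route: 1 → 6 → 3 = 23 kPa.

23 kPa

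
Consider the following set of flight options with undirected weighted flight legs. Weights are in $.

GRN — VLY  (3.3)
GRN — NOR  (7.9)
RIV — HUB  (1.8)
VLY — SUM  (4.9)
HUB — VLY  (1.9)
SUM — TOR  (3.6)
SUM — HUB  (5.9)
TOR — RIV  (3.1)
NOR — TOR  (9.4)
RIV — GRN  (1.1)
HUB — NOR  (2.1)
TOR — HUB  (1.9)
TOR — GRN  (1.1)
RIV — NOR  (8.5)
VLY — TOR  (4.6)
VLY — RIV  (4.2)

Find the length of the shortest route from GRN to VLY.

$3.3

Settle nodes by increasing distance from GRN:
GRN: 0
TOR: 1.1  (via GRN)
RIV: 1.1  (via GRN)
HUB: 2.9  (via RIV)
VLY: 3.3  (via GRN)
Shortest route: GRN → VLY = $3.3.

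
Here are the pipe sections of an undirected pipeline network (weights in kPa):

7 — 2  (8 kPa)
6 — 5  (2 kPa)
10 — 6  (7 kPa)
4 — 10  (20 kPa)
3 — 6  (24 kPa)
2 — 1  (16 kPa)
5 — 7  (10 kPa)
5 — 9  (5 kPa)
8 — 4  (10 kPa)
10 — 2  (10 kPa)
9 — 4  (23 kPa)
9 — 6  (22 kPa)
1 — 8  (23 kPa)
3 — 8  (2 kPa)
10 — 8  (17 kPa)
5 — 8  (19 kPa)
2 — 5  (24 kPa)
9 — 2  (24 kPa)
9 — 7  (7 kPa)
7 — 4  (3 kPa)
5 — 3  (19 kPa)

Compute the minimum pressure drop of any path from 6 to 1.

Compare a few routes:
6 → 10 → 2 → 1: 7+10+16 = 33
6 → 5 → 7 → 2 → 1: 2+10+8+16 = 36
Cheapest is 6 → 10 → 2 → 1 at 33 kPa.

33 kPa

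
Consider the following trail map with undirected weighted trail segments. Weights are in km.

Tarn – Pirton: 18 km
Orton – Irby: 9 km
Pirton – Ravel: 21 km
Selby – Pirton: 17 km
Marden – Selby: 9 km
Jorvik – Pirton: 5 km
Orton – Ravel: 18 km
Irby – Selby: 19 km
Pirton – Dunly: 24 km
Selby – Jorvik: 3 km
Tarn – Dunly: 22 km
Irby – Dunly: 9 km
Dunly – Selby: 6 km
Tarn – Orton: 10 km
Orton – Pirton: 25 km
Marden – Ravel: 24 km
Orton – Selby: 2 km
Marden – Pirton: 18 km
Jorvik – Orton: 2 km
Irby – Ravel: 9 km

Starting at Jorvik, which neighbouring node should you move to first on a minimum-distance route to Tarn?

Orton

Compare a few routes:
Jorvik → Selby → Orton → Tarn: 3+2+10 = 15
Jorvik → Orton → Tarn: 2+10 = 12
The minimum is 12 km via Jorvik → Orton → Tarn.
So from Jorvik the first move is to Orton.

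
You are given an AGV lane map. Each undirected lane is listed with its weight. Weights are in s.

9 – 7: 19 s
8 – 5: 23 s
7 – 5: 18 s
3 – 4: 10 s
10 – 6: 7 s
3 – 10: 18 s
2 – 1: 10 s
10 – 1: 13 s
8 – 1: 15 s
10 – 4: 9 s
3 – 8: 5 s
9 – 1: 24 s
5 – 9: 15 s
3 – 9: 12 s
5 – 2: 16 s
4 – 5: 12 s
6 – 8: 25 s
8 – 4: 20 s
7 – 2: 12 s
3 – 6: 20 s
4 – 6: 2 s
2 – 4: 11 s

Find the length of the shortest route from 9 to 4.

22 s

Candidate routes:
9 - 5 - 4: 15+12 = 27
9 - 3 - 6 - 4: 12+20+2 = 34
9 - 3 - 4: 12+10 = 22
The minimum is 22 s via 9 - 3 - 4.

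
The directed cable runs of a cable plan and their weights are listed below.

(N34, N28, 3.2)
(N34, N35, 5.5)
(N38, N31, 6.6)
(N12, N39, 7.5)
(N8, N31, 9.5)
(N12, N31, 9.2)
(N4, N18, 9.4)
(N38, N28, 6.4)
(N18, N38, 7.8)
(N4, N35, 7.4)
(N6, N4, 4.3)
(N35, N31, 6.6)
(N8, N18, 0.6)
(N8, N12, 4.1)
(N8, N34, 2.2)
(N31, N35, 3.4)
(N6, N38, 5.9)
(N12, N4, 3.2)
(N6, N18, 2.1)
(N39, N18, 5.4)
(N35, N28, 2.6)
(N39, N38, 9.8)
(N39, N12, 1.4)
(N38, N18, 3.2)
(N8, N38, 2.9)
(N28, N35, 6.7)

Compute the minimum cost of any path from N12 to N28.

Compare a few routes:
N12 - N4 - N35 - N28: 3.2+7.4+2.6 = 13.2
N12 - N31 - N35 - N28: 9.2+3.4+2.6 = 15.2
Cheapest is N12 - N4 - N35 - N28 at 13.2.

13.2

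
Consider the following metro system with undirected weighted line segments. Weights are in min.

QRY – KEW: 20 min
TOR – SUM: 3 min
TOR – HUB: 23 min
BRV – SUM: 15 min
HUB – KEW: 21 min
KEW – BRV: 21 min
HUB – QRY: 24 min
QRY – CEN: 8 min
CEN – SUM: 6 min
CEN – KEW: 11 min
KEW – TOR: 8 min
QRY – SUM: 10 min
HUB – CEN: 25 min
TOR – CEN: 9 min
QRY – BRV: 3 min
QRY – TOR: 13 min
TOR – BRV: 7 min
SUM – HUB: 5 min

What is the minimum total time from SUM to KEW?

Compare a few routes:
SUM → TOR → KEW: 3+8 = 11
SUM → CEN → KEW: 6+11 = 17
Cheapest is SUM → TOR → KEW at 11 min.

11 min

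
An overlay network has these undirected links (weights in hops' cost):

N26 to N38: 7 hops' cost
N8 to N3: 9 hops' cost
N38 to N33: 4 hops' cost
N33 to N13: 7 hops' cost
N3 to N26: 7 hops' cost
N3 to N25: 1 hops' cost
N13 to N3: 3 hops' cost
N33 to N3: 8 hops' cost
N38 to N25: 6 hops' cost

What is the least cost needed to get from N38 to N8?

Running Dijkstra from N38:
N38: 0
N33: 4  (via N38)
N25: 6  (via N38)
N26: 7  (via N38)
N3: 7  (via N25)
N13: 10  (via N3)
N8: 16  (via N3)
Shortest route: N38 → N25 → N3 → N8 = 16 hops' cost.

16 hops' cost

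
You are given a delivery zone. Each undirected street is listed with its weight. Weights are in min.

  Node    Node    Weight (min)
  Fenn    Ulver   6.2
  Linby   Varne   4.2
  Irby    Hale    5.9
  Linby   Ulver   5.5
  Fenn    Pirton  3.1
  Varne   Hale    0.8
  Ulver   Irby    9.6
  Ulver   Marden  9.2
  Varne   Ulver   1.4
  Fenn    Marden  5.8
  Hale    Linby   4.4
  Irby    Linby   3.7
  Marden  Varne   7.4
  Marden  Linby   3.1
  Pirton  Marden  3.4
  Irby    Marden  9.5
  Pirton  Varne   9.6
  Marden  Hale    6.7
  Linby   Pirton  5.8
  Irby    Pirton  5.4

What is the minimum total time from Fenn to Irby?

8.5 min

Shortest distances from Fenn:
Fenn: 0
Pirton: 3.1  (via Fenn)
Marden: 5.8  (via Fenn)
Ulver: 6.2  (via Fenn)
Varne: 7.6  (via Ulver)
Hale: 8.4  (via Varne)
Irby: 8.5  (via Pirton)
Shortest route: Fenn–Pirton–Irby = 8.5 min.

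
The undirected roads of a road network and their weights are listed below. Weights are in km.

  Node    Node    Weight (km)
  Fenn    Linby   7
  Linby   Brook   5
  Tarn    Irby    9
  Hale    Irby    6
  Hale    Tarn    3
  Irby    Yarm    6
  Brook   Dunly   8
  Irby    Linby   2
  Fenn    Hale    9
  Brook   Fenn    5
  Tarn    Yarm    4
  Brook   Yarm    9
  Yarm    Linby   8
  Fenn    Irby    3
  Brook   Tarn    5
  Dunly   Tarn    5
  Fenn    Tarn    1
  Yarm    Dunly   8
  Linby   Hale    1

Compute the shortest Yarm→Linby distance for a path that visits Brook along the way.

Shortest Yarm→Brook: Yarm–Brook = 9
Best Brook to Linby: Brook–Linby costing 5
Total via Brook: 9 + 5 = 14 km.

14 km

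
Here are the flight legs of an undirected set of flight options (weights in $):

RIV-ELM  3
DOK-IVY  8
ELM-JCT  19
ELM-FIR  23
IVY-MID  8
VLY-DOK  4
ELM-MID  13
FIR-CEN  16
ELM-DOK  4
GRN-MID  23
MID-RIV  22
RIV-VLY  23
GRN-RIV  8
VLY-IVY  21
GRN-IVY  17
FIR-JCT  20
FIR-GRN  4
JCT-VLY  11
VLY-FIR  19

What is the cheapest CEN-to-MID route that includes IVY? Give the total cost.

Shortest CEN→IVY: CEN → FIR → GRN → IVY = 37
Shortest IVY→MID: IVY → MID = 8
Total via IVY: 37 + 8 = $45.

$45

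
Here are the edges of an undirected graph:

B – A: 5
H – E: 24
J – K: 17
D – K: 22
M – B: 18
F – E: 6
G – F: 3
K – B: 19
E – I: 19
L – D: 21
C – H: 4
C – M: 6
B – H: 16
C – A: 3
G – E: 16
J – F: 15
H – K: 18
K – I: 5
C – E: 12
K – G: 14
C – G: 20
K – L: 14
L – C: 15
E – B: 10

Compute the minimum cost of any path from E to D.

Running Dijkstra from E:
E: 0
F: 6  (via E)
G: 9  (via F)
B: 10  (via E)
C: 12  (via E)
A: 15  (via B)
H: 16  (via C)
M: 18  (via C)
I: 19  (via E)
J: 21  (via F)
K: 23  (via G)
L: 27  (via C)
D: 45  (via K)
Shortest route: E–F–G–K–D = 45.

45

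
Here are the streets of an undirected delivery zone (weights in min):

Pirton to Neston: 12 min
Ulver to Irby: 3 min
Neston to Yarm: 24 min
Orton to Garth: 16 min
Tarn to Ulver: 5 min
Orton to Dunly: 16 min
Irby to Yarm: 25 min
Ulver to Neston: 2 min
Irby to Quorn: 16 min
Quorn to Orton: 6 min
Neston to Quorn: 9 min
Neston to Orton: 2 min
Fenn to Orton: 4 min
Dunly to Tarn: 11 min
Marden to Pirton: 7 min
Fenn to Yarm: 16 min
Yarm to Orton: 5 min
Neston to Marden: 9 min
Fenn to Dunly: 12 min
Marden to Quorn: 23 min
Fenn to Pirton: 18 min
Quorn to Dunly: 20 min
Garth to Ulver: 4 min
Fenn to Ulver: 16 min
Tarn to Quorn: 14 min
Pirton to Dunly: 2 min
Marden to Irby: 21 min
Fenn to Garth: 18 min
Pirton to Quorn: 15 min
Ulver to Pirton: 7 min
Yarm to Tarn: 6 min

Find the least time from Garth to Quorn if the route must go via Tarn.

23 min

Best Garth to Tarn: Garth–Ulver–Tarn costing 9
Shortest Tarn→Quorn: Tarn–Quorn = 14
Total via Tarn: 9 + 14 = 23 min.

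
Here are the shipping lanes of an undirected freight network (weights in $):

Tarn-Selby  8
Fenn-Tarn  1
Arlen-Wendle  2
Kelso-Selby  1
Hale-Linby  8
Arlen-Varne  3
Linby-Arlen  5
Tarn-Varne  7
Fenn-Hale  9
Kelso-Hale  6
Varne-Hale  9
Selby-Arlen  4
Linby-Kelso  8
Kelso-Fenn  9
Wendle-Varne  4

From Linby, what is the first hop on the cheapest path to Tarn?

Arlen

Candidate routes:
Linby–Kelso–Selby–Tarn: 8+1+8 = 17
Linby–Arlen–Varne–Tarn: 5+3+7 = 15
The minimum is $15 via Linby–Arlen–Varne–Tarn.
So from Linby the first move is to Arlen.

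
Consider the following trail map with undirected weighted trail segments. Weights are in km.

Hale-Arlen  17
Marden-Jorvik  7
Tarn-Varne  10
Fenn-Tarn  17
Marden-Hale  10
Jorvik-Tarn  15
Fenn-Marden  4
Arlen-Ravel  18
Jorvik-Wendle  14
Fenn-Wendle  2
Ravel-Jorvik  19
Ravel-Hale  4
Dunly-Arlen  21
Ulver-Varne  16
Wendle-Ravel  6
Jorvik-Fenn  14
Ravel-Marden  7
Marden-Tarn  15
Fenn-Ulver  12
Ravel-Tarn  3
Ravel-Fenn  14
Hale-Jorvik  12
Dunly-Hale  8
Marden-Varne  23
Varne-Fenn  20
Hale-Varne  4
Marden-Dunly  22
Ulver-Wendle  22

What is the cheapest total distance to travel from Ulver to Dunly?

28 km

Running Dijkstra from Ulver:
Ulver: 0
Fenn: 12  (via Ulver)
Wendle: 14  (via Fenn)
Marden: 16  (via Fenn)
Varne: 16  (via Ulver)
Ravel: 20  (via Wendle)
Hale: 20  (via Varne)
Jorvik: 23  (via Marden)
Tarn: 23  (via Ravel)
Dunly: 28  (via Hale)
Shortest route: Ulver → Varne → Hale → Dunly = 28 km.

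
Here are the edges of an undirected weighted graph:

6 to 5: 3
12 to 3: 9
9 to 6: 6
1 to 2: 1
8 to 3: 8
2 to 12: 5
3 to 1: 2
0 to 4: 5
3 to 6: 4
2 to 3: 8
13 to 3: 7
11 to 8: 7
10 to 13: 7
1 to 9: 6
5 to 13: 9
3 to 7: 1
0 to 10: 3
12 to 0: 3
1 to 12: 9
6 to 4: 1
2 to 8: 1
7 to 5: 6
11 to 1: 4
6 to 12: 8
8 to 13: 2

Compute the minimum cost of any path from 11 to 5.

13

Settle nodes by increasing distance from 11:
11: 0
1: 4  (via 11)
2: 5  (via 1)
3: 6  (via 1)
8: 6  (via 2)
7: 7  (via 3)
13: 8  (via 8)
6: 10  (via 3)
9: 10  (via 1)
12: 10  (via 2)
4: 11  (via 6)
0: 13  (via 12)
5: 13  (via 7)
Shortest route: 11–1–3–7–5 = 13.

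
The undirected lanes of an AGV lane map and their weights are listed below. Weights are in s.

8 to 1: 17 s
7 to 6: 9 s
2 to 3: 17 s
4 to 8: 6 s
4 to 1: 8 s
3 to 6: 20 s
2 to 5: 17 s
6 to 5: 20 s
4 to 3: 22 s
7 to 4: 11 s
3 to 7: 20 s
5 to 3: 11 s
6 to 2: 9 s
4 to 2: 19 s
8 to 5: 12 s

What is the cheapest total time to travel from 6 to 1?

Settle nodes by increasing distance from 6:
6: 0
2: 9  (via 6)
7: 9  (via 6)
3: 20  (via 6)
4: 20  (via 7)
5: 20  (via 6)
8: 26  (via 4)
1: 28  (via 4)
Shortest route: 6–7–4–1 = 28 s.

28 s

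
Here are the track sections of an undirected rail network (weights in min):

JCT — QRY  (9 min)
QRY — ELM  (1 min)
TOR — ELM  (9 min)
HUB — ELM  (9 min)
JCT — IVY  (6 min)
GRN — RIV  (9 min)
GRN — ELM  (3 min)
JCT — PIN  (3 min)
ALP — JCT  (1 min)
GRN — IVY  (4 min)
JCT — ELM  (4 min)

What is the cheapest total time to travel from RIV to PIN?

19 min

Enumerating some paths:
RIV - GRN - ELM - JCT - PIN: 9+3+4+3 = 19
RIV - GRN - IVY - JCT - PIN: 9+4+6+3 = 22
Cheapest is RIV - GRN - ELM - JCT - PIN at 19 min.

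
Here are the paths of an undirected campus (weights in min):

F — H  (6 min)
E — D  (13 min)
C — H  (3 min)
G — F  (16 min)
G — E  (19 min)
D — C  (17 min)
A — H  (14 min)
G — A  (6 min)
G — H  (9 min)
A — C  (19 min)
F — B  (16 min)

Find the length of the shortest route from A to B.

36 min

Shortest distances from A:
A: 0
G: 6  (via A)
H: 14  (via A)
C: 17  (via H)
F: 20  (via H)
E: 25  (via G)
D: 34  (via C)
B: 36  (via F)
Shortest route: A–H–F–B = 36 min.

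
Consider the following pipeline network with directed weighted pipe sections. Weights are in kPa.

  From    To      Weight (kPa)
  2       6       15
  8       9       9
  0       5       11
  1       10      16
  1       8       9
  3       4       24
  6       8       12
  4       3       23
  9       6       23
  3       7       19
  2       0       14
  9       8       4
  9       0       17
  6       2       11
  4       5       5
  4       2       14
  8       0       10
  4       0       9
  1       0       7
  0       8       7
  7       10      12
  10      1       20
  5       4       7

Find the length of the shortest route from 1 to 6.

Shortest distances from 1:
1: 0
0: 7  (via 1)
8: 9  (via 1)
10: 16  (via 1)
5: 18  (via 0)
9: 18  (via 8)
4: 25  (via 5)
2: 39  (via 4)
6: 41  (via 9)
Shortest route: 1–8–9–6 = 41 kPa.

41 kPa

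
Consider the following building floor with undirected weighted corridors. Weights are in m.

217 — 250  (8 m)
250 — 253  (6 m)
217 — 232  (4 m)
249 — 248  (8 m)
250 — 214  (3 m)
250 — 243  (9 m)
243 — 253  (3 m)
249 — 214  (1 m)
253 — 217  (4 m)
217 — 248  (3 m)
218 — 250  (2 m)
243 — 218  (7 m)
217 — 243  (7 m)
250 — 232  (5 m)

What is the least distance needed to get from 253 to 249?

10 m

Running Dijkstra from 253:
253: 0
243: 3  (via 253)
217: 4  (via 253)
250: 6  (via 253)
248: 7  (via 217)
232: 8  (via 217)
218: 8  (via 250)
214: 9  (via 250)
249: 10  (via 214)
Shortest route: 253–250–214–249 = 10 m.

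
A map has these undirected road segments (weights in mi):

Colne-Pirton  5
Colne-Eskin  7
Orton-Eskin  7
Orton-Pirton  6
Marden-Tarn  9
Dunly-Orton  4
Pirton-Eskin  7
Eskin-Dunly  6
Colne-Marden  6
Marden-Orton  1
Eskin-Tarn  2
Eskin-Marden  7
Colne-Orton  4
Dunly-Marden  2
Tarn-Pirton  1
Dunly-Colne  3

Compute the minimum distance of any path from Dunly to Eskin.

6 mi

Shortest distances from Dunly:
Dunly: 0
Marden: 2  (via Dunly)
Orton: 3  (via Marden)
Colne: 3  (via Dunly)
Eskin: 6  (via Dunly)
Shortest route: Dunly → Eskin = 6 mi.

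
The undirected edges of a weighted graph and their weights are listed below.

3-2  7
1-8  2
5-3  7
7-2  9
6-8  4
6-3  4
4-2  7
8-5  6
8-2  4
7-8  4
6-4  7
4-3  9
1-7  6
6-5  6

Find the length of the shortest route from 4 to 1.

13

Candidate routes:
4 → 2 → 8 → 1: 7+4+2 = 13
4 → 3 → 6 → 8 → 1: 9+4+4+2 = 19
The minimum is 13 via 4 → 2 → 8 → 1.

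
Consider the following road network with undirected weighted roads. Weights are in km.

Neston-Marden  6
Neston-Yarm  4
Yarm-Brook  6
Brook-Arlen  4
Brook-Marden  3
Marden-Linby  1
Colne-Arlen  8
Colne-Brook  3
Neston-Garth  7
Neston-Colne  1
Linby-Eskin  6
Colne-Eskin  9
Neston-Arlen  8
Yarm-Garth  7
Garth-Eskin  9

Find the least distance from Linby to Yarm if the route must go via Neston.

11 km

Best Linby to Neston: Linby–Marden–Neston costing 7
Shortest Neston→Yarm: Neston–Yarm = 4
Total via Neston: 7 + 4 = 11 km.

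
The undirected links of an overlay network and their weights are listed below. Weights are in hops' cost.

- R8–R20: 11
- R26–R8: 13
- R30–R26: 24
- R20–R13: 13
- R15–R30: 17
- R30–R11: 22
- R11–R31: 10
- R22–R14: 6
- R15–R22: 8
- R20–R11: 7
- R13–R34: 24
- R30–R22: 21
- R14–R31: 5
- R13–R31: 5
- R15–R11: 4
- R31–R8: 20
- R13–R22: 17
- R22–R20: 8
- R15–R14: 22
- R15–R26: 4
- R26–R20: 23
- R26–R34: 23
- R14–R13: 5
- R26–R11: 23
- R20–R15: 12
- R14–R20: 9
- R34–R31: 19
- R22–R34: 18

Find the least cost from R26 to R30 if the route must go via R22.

33 hops' cost

Best R26 to R22: R26–R15–R22 costing 12
Best R22 to R30: R22–R30 costing 21
Total via R22: 12 + 21 = 33 hops' cost.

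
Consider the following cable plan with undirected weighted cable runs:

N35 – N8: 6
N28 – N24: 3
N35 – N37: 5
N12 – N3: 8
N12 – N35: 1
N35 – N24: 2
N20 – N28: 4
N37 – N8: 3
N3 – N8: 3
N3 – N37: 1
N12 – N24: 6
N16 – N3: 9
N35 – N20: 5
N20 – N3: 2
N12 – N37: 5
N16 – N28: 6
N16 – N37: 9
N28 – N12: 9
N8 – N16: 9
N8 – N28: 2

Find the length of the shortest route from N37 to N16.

9

Compare a few routes:
N37 - N3 - N8 - N28 - N16: 1+3+2+6 = 12
N37 - N3 - N16: 1+9 = 10
N37 - N8 - N28 - N16: 3+2+6 = 11
N37 - N16: 9 = 9
Cheapest is N37 - N16 at 9.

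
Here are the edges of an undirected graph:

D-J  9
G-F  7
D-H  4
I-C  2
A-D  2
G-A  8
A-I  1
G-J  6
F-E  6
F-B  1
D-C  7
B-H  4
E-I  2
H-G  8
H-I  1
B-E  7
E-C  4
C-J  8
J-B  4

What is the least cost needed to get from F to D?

Compare a few routes:
F - E - I - A - D: 6+2+1+2 = 11
F - E - I - H - D: 6+2+1+4 = 13
F - B - H - D: 1+4+4 = 9
F - B - E - I - A - D: 1+7+2+1+2 = 13
The minimum is 9 via F - B - H - D.

9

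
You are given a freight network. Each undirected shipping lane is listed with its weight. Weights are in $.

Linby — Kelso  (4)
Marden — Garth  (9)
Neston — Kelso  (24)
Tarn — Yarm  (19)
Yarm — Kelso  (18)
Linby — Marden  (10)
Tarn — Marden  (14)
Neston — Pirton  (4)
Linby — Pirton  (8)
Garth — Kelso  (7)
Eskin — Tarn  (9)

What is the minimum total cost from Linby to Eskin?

Enumerating some paths:
Linby - Kelso - Garth - Marden - Tarn - Eskin: 4+7+9+14+9 = 43
Linby - Marden - Tarn - Eskin: 10+14+9 = 33
Linby - Kelso - Yarm - Tarn - Eskin: 4+18+19+9 = 50
Linby - Marden - Garth - Kelso - Yarm - Tarn - Eskin: 10+9+7+18+19+9 = 72
The minimum is $33 via Linby - Marden - Tarn - Eskin.

$33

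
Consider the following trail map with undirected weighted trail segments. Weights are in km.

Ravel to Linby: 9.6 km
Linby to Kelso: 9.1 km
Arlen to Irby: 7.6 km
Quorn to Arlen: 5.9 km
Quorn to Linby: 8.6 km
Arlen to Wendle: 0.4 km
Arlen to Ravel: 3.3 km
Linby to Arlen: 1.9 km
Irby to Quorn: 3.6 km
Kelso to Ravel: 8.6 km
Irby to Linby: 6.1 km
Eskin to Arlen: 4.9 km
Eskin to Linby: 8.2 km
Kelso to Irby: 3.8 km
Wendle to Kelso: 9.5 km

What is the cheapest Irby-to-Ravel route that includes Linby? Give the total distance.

Shortest Irby→Linby: Irby → Linby = 6.1
Shortest Linby→Ravel: Linby → Arlen → Ravel = 5.2
Total via Linby: 6.1 + 5.2 = 11.3 km.

11.3 km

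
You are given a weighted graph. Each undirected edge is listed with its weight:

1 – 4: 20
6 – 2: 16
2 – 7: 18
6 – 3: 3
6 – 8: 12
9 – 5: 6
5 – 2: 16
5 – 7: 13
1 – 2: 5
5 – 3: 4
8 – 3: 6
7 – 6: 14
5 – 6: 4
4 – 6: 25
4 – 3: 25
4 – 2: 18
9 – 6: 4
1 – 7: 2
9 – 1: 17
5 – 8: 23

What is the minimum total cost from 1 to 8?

25

Compare a few routes:
1–7–5–6–3–8: 2+13+4+3+6 = 28
1–7–5–3–8: 2+13+4+6 = 25
Cheapest is 1–7–5–3–8 at 25.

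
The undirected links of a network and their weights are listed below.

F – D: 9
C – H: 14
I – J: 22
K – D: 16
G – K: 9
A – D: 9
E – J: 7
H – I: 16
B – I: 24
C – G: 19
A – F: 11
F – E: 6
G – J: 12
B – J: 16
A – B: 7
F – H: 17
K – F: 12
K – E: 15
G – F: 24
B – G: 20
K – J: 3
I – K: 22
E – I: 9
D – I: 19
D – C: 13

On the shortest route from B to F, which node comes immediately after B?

A

Candidate routes:
B → J → E → F: 16+7+6 = 29
B → A → D → F: 7+9+9 = 25
B → A → F: 7+11 = 18
B → J → K → F: 16+3+12 = 31
Cheapest is B → A → F at 18.
So from B the first move is to A.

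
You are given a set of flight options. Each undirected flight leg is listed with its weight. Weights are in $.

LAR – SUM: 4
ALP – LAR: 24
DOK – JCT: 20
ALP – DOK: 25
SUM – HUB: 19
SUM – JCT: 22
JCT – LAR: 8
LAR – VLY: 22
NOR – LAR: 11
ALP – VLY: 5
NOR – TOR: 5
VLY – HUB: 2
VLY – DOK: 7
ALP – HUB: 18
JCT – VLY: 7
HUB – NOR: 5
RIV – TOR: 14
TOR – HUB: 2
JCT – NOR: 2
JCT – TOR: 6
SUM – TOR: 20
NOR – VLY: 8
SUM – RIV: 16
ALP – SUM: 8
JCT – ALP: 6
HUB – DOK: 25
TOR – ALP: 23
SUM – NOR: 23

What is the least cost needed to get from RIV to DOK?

$25

Compare a few routes:
RIV - TOR - NOR - HUB - VLY - DOK: 14+5+5+2+7 = 33
RIV - TOR - HUB - VLY - DOK: 14+2+2+7 = 25
RIV - TOR - JCT - VLY - DOK: 14+6+7+7 = 34
RIV - TOR - NOR - VLY - DOK: 14+5+8+7 = 34
The minimum is $25 via RIV - TOR - HUB - VLY - DOK.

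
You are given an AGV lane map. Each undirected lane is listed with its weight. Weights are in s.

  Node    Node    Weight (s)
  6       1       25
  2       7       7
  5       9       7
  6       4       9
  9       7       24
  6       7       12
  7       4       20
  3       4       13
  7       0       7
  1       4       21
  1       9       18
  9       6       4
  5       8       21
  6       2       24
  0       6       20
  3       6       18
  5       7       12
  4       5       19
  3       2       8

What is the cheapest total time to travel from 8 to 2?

40 s

Shortest distances from 8:
8: 0
5: 21  (via 8)
9: 28  (via 5)
6: 32  (via 9)
7: 33  (via 5)
0: 40  (via 7)
2: 40  (via 7)
Shortest route: 8 → 5 → 7 → 2 = 40 s.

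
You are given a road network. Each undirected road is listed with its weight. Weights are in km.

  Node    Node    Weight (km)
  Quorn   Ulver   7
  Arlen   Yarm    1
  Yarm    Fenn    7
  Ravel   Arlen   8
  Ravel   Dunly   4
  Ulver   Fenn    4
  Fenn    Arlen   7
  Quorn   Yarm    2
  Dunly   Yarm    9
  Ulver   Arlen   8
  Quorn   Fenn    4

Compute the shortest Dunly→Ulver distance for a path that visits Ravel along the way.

Shortest Dunly→Ravel: Dunly → Ravel = 4
Shortest Ravel→Ulver: Ravel → Arlen → Ulver = 16
Total via Ravel: 4 + 16 = 20 km.

20 km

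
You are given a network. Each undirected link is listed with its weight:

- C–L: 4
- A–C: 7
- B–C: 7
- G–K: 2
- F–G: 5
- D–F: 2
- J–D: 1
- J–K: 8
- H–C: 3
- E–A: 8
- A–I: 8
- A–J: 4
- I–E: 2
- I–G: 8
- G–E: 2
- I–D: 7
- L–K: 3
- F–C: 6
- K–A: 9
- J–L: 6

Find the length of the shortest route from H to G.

12

Running Dijkstra from H:
H: 0
C: 3  (via H)
L: 7  (via C)
F: 9  (via C)
A: 10  (via C)
B: 10  (via C)
K: 10  (via L)
D: 11  (via F)
G: 12  (via K)
Shortest route: H–C–L–K–G = 12.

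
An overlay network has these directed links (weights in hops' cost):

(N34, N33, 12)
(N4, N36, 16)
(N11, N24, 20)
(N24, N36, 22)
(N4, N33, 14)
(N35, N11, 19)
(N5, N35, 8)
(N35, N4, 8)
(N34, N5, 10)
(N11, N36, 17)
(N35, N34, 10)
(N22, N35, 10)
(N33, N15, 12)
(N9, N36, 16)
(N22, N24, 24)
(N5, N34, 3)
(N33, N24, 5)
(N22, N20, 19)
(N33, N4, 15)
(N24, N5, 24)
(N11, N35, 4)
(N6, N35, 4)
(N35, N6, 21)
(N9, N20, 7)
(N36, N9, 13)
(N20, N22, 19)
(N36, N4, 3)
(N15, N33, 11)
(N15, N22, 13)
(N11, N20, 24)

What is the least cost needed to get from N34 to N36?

Enumerating some paths:
N34 - N33 - N24 - N36: 12+5+22 = 39
N34 - N5 - N35 - N4 - N36: 10+8+8+16 = 42
Cheapest is N34 - N33 - N24 - N36 at 39 hops' cost.

39 hops' cost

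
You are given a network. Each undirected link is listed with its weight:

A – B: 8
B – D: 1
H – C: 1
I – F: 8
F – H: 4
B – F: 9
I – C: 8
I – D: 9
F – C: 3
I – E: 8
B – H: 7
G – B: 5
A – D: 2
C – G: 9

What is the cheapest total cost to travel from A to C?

11

Enumerating some paths:
A → D → B → H → C: 2+1+7+1 = 11
A → D → B → F → C: 2+1+9+3 = 15
The minimum is 11 via A → D → B → H → C.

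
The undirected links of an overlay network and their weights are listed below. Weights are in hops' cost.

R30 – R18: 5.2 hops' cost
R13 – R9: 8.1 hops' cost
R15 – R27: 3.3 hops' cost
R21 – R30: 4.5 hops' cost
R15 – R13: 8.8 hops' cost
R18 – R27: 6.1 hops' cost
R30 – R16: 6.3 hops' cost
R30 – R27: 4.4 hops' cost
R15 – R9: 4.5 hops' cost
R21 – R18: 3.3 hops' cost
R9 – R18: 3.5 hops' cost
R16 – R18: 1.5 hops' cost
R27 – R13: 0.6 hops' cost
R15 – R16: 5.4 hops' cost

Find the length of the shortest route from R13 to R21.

9.5 hops' cost

Candidate routes:
R13–R27–R30–R21: 0.6+4.4+4.5 = 9.5
R13–R27–R18–R21: 0.6+6.1+3.3 = 10
The minimum is 9.5 hops' cost via R13–R27–R30–R21.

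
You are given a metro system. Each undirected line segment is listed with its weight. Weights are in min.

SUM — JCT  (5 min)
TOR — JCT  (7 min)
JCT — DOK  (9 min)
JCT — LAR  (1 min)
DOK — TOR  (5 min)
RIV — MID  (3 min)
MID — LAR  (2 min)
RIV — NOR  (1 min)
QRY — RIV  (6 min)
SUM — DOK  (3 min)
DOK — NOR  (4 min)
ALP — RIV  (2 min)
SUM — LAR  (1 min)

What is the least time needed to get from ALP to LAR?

Enumerating some paths:
ALP → RIV → MID → LAR: 2+3+2 = 7
ALP → RIV → NOR → DOK → SUM → LAR: 2+1+4+3+1 = 11
The minimum is 7 min via ALP → RIV → MID → LAR.

7 min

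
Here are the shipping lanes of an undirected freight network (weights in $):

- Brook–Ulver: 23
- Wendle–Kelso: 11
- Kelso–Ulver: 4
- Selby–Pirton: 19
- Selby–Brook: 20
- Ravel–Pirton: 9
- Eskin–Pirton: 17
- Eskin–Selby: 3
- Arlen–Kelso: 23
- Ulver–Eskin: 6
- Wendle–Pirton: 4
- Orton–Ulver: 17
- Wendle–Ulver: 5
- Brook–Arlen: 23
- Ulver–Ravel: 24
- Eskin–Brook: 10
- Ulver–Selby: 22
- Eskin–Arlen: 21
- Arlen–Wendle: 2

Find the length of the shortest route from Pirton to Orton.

Running Dijkstra from Pirton:
Pirton: 0
Wendle: 4  (via Pirton)
Arlen: 6  (via Wendle)
Ulver: 9  (via Wendle)
Ravel: 9  (via Pirton)
Kelso: 13  (via Ulver)
Eskin: 15  (via Ulver)
Selby: 18  (via Eskin)
Brook: 25  (via Eskin)
Orton: 26  (via Ulver)
Shortest route: Pirton–Wendle–Ulver–Orton = $26.

$26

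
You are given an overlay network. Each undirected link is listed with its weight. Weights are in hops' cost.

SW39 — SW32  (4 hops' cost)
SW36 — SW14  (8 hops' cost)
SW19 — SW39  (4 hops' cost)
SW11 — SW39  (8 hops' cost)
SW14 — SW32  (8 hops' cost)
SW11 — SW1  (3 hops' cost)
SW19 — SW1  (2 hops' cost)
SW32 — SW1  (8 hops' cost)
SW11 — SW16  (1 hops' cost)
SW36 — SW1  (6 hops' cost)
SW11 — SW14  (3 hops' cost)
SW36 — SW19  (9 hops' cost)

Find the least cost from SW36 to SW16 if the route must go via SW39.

21 hops' cost

Best SW36 to SW39: SW36–SW1–SW19–SW39 costing 12
Shortest SW39→SW16: SW39–SW11–SW16 = 9
Total via SW39: 12 + 9 = 21 hops' cost.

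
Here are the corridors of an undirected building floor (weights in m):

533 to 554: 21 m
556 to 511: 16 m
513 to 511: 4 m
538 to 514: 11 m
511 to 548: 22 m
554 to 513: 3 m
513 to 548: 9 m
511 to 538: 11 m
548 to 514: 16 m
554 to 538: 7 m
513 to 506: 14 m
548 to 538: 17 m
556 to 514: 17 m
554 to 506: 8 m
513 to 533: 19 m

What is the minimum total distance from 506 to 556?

31 m

Enumerating some paths:
506–513–511–556: 14+4+16 = 34
506–554–513–511–556: 8+3+4+16 = 31
506–554–538–511–556: 8+7+11+16 = 42
Cheapest is 506–554–513–511–556 at 31 m.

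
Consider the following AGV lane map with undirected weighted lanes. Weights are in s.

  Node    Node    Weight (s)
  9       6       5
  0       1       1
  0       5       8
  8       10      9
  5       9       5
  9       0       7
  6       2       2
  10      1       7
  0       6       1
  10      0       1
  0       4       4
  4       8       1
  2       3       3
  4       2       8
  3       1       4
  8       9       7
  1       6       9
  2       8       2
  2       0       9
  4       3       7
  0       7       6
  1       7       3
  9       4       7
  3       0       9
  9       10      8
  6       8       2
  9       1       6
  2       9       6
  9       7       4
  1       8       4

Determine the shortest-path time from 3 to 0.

5 s

Settle nodes by increasing distance from 3:
3: 0
2: 3  (via 3)
1: 4  (via 3)
0: 5  (via 1)
Shortest route: 3–1–0 = 5 s.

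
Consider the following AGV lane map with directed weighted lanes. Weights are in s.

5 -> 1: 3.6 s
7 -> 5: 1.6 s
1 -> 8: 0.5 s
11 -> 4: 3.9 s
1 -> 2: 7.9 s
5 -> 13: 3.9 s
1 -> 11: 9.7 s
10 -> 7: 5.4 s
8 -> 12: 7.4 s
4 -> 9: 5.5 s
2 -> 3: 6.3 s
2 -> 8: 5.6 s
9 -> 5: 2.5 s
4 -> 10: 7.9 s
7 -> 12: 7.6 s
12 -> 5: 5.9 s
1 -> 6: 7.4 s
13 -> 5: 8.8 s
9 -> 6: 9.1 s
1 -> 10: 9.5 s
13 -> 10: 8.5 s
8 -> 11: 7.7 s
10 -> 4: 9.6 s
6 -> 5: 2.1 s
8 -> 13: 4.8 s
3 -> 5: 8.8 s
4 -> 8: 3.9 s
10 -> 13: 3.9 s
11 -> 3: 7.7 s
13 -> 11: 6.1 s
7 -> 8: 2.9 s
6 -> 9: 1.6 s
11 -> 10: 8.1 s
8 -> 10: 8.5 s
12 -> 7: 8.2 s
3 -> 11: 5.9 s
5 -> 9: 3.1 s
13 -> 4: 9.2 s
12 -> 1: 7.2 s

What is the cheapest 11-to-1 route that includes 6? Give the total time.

Shortest 11→6: 11 → 4 → 9 → 6 = 18.5
Shortest 6→1: 6 → 5 → 1 = 5.7
Total via 6: 18.5 + 5.7 = 24.2 s.

24.2 s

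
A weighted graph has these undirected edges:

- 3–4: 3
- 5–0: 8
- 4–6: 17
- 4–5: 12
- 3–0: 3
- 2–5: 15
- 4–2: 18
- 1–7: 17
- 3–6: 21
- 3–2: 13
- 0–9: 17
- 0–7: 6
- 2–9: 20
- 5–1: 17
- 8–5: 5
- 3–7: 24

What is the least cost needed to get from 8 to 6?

Running Dijkstra from 8:
8: 0
5: 5  (via 8)
0: 13  (via 5)
3: 16  (via 0)
4: 17  (via 5)
7: 19  (via 0)
2: 20  (via 5)
1: 22  (via 5)
9: 30  (via 0)
6: 34  (via 4)
Shortest route: 8–5–4–6 = 34.

34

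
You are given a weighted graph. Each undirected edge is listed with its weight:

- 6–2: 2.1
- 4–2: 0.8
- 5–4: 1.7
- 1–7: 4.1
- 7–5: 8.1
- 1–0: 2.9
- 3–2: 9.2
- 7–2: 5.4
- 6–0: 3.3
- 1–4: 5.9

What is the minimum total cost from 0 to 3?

14.6

Settle nodes by increasing distance from 0:
0: 0
1: 2.9  (via 0)
6: 3.3  (via 0)
2: 5.4  (via 6)
4: 6.2  (via 2)
7: 7  (via 1)
5: 7.9  (via 4)
3: 14.6  (via 2)
Shortest route: 0 → 6 → 2 → 3 = 14.6.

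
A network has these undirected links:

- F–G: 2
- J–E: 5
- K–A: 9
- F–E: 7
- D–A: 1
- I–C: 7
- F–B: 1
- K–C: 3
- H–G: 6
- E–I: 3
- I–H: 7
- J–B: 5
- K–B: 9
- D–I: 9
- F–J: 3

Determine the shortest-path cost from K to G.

12

Enumerating some paths:
K–B–J–F–G: 9+5+3+2 = 19
K–B–F–G: 9+1+2 = 12
Cheapest is K–B–F–G at 12.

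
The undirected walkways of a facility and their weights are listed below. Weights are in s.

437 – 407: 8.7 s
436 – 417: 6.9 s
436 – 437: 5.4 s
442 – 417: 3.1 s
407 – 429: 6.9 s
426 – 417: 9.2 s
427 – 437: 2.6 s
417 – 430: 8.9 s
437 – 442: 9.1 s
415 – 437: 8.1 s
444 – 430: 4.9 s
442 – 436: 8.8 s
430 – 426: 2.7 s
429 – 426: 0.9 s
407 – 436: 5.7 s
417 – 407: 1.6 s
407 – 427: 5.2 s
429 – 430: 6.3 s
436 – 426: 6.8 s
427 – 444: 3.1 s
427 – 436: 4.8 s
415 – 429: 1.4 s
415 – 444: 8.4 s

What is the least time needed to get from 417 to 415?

Compare a few routes:
417–426–429–415: 9.2+0.9+1.4 = 11.5
417–430–426–429–415: 8.9+2.7+0.9+1.4 = 13.9
417–407–429–415: 1.6+6.9+1.4 = 9.9
Cheapest is 417–407–429–415 at 9.9 s.

9.9 s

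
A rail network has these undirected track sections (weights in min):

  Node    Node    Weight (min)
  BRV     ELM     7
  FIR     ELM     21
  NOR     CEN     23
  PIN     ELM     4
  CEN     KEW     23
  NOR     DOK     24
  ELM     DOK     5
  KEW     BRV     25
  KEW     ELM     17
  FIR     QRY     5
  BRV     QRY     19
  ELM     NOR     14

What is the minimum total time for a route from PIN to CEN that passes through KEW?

Best PIN to KEW: PIN–ELM–KEW costing 21
Best KEW to CEN: KEW–CEN costing 23
Total via KEW: 21 + 23 = 44 min.

44 min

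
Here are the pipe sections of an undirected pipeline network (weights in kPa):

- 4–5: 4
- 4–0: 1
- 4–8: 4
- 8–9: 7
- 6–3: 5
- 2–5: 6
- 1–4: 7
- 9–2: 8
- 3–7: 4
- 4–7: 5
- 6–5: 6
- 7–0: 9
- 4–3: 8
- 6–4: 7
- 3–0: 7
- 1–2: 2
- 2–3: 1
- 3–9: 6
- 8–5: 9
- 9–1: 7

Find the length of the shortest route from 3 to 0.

Compare a few routes:
3 → 0: 7 = 7
3 → 4 → 0: 8+1 = 9
Cheapest is 3 → 0 at 7 kPa.

7 kPa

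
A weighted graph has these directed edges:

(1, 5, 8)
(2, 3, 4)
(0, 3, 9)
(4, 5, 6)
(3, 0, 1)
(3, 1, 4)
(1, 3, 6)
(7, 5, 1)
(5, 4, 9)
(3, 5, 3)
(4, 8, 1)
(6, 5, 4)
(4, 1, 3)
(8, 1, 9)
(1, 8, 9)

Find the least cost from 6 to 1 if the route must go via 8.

Best 6 to 8: 6–5–4–8 costing 14
Best 8 to 1: 8–1 costing 9
Total via 8: 14 + 9 = 23.

23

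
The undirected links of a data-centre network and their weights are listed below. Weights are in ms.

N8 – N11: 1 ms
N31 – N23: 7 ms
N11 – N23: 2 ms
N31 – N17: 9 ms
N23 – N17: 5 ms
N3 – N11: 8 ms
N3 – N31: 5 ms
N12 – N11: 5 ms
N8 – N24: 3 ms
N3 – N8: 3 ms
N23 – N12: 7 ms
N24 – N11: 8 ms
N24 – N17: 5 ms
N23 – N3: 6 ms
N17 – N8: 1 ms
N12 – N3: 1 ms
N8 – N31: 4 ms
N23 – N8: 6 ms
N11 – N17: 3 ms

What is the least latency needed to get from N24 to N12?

7 ms

Candidate routes:
N24 - N17 - N8 - N3 - N12: 5+1+3+1 = 10
N24 - N8 - N3 - N12: 3+3+1 = 7
N24 - N8 - N11 - N12: 3+1+5 = 9
The minimum is 7 ms via N24 - N8 - N3 - N12.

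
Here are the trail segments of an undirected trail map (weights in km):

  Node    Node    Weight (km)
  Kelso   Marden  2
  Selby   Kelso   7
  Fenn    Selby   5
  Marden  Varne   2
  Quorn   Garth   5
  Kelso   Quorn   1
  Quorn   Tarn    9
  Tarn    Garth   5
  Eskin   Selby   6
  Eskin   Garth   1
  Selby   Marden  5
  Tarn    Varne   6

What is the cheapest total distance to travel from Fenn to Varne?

12 km

Compare a few routes:
Fenn–Selby–Kelso–Marden–Varne: 5+7+2+2 = 16
Fenn–Selby–Marden–Varne: 5+5+2 = 12
The minimum is 12 km via Fenn–Selby–Marden–Varne.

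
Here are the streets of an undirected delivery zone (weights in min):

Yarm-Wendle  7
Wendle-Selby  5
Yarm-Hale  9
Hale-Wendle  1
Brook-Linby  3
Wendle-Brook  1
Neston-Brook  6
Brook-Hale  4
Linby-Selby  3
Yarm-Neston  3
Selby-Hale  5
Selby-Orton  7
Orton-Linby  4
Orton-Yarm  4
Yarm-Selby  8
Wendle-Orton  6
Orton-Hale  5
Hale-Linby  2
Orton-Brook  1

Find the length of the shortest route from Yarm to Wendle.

6 min

Compare a few routes:
Yarm - Wendle: 7 = 7
Yarm - Orton - Brook - Wendle: 4+1+1 = 6
The minimum is 6 min via Yarm - Orton - Brook - Wendle.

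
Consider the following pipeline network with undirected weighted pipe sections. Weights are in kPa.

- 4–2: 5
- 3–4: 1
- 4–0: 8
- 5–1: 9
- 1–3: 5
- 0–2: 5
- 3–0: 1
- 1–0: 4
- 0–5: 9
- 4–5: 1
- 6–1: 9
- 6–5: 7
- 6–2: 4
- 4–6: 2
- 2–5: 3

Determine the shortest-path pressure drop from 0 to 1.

Enumerating some paths:
0 - 1: 4 = 4
0 - 3 - 1: 1+5 = 6
Cheapest is 0 - 1 at 4 kPa.

4 kPa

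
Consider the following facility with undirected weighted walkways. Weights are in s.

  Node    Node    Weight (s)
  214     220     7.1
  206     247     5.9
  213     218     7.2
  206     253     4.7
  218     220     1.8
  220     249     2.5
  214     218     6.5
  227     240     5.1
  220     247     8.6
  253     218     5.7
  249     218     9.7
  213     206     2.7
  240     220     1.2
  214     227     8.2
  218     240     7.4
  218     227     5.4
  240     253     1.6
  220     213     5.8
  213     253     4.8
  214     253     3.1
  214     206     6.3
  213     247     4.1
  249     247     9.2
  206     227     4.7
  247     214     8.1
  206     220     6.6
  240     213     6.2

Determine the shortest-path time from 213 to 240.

6.2 s

Candidate routes:
213 - 253 - 240: 4.8+1.6 = 6.4
213 - 206 - 253 - 240: 2.7+4.7+1.6 = 9
213 - 240: 6.2 = 6.2
213 - 220 - 240: 5.8+1.2 = 7
Cheapest is 213 - 240 at 6.2 s.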